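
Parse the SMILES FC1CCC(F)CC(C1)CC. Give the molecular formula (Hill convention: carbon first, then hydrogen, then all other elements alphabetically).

C9H16F2

Walk through each heavy atom and fill implicit hydrogens from standard valence (C 4, N 3, O 2, S 2, halogen 1):
  atom 1: F (halogen, monovalent) → 0 H
  atom 2: C, bond orders sum to 3 (valence 4) → 1 H
  atom 3: C, bond orders sum to 2 (valence 4) → 2 H
  atom 4: C, bond orders sum to 2 (valence 4) → 2 H
  atom 5: C, bond orders sum to 3 (valence 4) → 1 H
  atom 6: F (halogen, monovalent) → 0 H
  atom 7: C, bond orders sum to 2 (valence 4) → 2 H
  atom 8: C, bond orders sum to 3 (valence 4) → 1 H
  atom 9: C, bond orders sum to 2 (valence 4) → 2 H
  atom 10: C, bond orders sum to 2 (valence 4) → 2 H
  atom 11: C, bond orders sum to 1 (valence 4) → 3 H
Totals → C:9, H:16, F:2.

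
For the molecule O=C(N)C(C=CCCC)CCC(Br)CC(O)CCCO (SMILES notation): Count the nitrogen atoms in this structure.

1

Scan the SMILES for N atoms (remember two-letter symbols like Cl and Br are single atoms).
Nitrogen count: 1.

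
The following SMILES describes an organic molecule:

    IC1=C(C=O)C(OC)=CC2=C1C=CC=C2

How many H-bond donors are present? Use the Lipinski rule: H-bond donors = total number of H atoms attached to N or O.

0

Donors: find every N or O and count the H atoms it carries.
  atom 5 (O): bond orders sum to 2 → 0 H
  atom 7 (O): bond orders sum to 2 → 0 H
Lipinski HBD = 0.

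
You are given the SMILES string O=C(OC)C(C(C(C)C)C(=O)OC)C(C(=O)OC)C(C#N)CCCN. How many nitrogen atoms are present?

2

Scan the SMILES for N atoms (remember two-letter symbols like Cl and Br are single atoms).
Nitrogen count: 2.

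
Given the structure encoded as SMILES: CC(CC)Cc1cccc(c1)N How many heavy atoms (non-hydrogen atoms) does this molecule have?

12

Every atom symbol written in the SMILES (organic subset) is one heavy atom; implicit H are not written.
Heavy atoms by element → C:11, N:1.
Total: 12.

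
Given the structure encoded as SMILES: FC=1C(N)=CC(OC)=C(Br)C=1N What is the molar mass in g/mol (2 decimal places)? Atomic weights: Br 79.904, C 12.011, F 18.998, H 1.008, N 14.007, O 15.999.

235.06 g/mol

First, the molecular formula is C7H8BrFN2O (counting implicit H from valence).
  Br: 1 × 79.904 = 79.904
  C: 7 × 12.011 = 84.077
  F: 1 × 18.998 = 18.998
  H: 8 × 1.008 = 8.064
  N: 2 × 14.007 = 28.014
  O: 1 × 15.999 = 15.999
Sum: 1×79.904 + 7×12.011 + 1×18.998 + 8×1.008 + 2×14.007 + 1×15.999 = 235.056 → 235.06 g/mol.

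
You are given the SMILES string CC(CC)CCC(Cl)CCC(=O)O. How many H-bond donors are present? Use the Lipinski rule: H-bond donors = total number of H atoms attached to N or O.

Donors: find every N or O and count the H atoms it carries.
  atom 12 (O): bond orders sum to 2 → 0 H
  atom 13 (O): bond orders sum to 1 → 1 H
Lipinski HBD = 1.

1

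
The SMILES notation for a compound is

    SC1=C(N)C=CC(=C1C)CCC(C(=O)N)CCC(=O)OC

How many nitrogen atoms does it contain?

2

Scan the SMILES for N atoms (remember two-letter symbols like Cl and Br are single atoms).
Nitrogen count: 2.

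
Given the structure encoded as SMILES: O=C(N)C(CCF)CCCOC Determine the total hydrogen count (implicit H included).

Walk through each heavy atom and fill implicit hydrogens from standard valence (C 4, N 3, O 2, S 2, halogen 1):
  atom 1: O, bond orders sum to 2 (valence 2) → 0 H
  atom 2: C, bond orders sum to 4 (valence 4) → 0 H
  atom 3: N, bond orders sum to 1 (valence 3) → 2 H
  atom 4: C, bond orders sum to 3 (valence 4) → 1 H
  atom 5: C, bond orders sum to 2 (valence 4) → 2 H
  atom 6: C, bond orders sum to 2 (valence 4) → 2 H
  atom 7: F (halogen, monovalent) → 0 H
  atom 8: C, bond orders sum to 2 (valence 4) → 2 H
  atom 9: C, bond orders sum to 2 (valence 4) → 2 H
  atom 10: C, bond orders sum to 2 (valence 4) → 2 H
  atom 11: O, bond orders sum to 2 (valence 2) → 0 H
  atom 12: C, bond orders sum to 1 (valence 4) → 3 H
Total hydrogens: 16.

16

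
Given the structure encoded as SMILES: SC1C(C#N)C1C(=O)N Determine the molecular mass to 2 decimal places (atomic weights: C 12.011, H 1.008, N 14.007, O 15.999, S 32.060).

First, the molecular formula is C5H6N2OS (counting implicit H from valence).
  C: 5 × 12.011 = 60.055
  H: 6 × 1.008 = 6.048
  N: 2 × 14.007 = 28.014
  O: 1 × 15.999 = 15.999
  S: 1 × 32.060 = 32.060
Sum: 5×12.011 + 6×1.008 + 2×14.007 + 1×15.999 + 1×32.060 = 142.176 → 142.18 g/mol.

142.18 g/mol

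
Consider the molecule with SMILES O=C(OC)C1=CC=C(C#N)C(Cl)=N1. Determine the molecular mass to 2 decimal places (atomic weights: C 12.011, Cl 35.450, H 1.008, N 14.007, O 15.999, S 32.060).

First, the molecular formula is C8H5ClN2O2 (counting implicit H from valence).
  C: 8 × 12.011 = 96.088
  Cl: 1 × 35.450 = 35.450
  H: 5 × 1.008 = 5.040
  N: 2 × 14.007 = 28.014
  O: 2 × 15.999 = 31.998
Sum: 8×12.011 + 1×35.450 + 5×1.008 + 2×14.007 + 2×15.999 = 196.590 → 196.59 g/mol.

196.59 g/mol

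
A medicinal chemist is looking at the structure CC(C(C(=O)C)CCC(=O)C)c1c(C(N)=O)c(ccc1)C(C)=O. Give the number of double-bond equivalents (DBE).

Molecular formula: C18H23NO4.
DoU = (2C + 2 + N − H − X) / 2, where X is the halogen count and O/S are ignored.
    = (2·18 + 2 + 1 − 23 − 0) / 2 = 16 / 2 = 8.

8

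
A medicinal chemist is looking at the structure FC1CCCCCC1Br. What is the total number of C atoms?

Count every carbon token in the SMILES (each C, including those in ring-closure positions and inside branches).
Carbon count: 7.

7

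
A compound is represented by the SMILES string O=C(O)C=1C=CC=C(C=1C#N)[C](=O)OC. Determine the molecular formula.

C10H7NO4

Walk through each heavy atom and fill implicit hydrogens from standard valence (C 4, N 3, O 2, S 2, halogen 1):
  atom 1: O, bond orders sum to 2 (valence 2) → 0 H
  atom 2: C, bond orders sum to 4 (valence 4) → 0 H
  atom 3: O, bond orders sum to 1 (valence 2) → 1 H
  atom 4: C, bond orders sum to 4 (valence 4) → 0 H
  atom 5: C, bond orders sum to 3 (valence 4) → 1 H
  atom 6: C, bond orders sum to 3 (valence 4) → 1 H
  atom 7: C, bond orders sum to 3 (valence 4) → 1 H
  atom 8: C, bond orders sum to 4 (valence 4) → 0 H
  atom 9: C, bond orders sum to 4 (valence 4) → 0 H
  atom 10: C, bond orders sum to 4 (valence 4) → 0 H
  atom 11: N, bond orders sum to 3 (valence 3) → 0 H
  atom 12: C with explicit H count 0
  atom 13: O, bond orders sum to 2 (valence 2) → 0 H
  atom 14: O, bond orders sum to 2 (valence 2) → 0 H
  atom 15: C, bond orders sum to 1 (valence 4) → 3 H
Totals → C:10, H:7, N:1, O:4.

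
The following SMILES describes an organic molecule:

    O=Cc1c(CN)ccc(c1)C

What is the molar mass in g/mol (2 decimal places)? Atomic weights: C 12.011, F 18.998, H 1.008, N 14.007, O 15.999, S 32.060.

First, the molecular formula is C9H11NO (counting implicit H from valence).
  C: 9 × 12.011 = 108.099
  H: 11 × 1.008 = 11.088
  N: 1 × 14.007 = 14.007
  O: 1 × 15.999 = 15.999
Sum: 9×12.011 + 11×1.008 + 1×14.007 + 1×15.999 = 149.193 → 149.19 g/mol.

149.19 g/mol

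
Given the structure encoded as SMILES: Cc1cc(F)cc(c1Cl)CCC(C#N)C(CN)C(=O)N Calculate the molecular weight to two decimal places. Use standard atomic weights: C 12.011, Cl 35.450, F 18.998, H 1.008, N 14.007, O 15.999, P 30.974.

297.76 g/mol

First, the molecular formula is C14H17ClFN3O (counting implicit H from valence).
  C: 14 × 12.011 = 168.154
  Cl: 1 × 35.450 = 35.450
  F: 1 × 18.998 = 18.998
  H: 17 × 1.008 = 17.136
  N: 3 × 14.007 = 42.021
  O: 1 × 15.999 = 15.999
Sum: 14×12.011 + 1×35.450 + 1×18.998 + 17×1.008 + 3×14.007 + 1×15.999 = 297.758 → 297.76 g/mol.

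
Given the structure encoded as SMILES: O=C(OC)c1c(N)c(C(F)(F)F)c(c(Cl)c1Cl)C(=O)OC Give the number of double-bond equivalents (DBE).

Molecular formula: C11H8Cl2F3NO4.
DoU = (2C + 2 + N − H − X) / 2, where X is the halogen count and O/S are ignored.
    = (2·11 + 2 + 1 − 8 − 5) / 2 = 12 / 2 = 6.

6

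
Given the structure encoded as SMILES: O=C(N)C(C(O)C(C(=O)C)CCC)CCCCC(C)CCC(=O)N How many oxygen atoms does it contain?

4

Scan the SMILES for O atoms (remember two-letter symbols like Cl and Br are single atoms).
Oxygen count: 4.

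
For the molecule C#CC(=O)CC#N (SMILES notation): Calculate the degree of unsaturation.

Degree of unsaturation = (number of rings) + (number of π bonds).
Ring closures in the SMILES: 0.
π bonds: 1 double bond (each 1 DoU), 2 triple bonds (each 2 DoU) → 5 DoU from unsaturation.
Total DoU = 0 + 5 = 5.

5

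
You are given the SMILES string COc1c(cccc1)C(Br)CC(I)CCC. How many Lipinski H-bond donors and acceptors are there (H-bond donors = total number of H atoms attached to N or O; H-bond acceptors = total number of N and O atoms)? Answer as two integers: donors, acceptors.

0, 1

Donors: find every N or O and count the H atoms it carries.
  atom 2 (O): bond orders sum to 2 → 0 H
Lipinski HBD = 0.
Acceptors: N atoms = 0, O atoms = 1 → HBA = 1.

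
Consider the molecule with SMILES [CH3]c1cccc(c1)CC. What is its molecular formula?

C9H12

Walk through each heavy atom and fill implicit hydrogens from standard valence (C 4, N 3, O 2, S 2, halogen 1); for lowercase aromatic atoms, an aromatic c carries 1 H when it has two neighbours and 0 H with three, and aromatic n carries 0 H:
  atom 1: C with explicit H count 3
  atom 2: aromatic c, 3 neighbours → 0 H
  atom 3: aromatic c, 2 neighbours → 1 H
  atom 4: aromatic c, 2 neighbours → 1 H
  atom 5: aromatic c, 2 neighbours → 1 H
  atom 6: aromatic c, 3 neighbours → 0 H
  atom 7: aromatic c, 2 neighbours → 1 H
  atom 8: C, bond orders sum to 2 (valence 4) → 2 H
  atom 9: C, bond orders sum to 1 (valence 4) → 3 H
Totals → C:9, H:12.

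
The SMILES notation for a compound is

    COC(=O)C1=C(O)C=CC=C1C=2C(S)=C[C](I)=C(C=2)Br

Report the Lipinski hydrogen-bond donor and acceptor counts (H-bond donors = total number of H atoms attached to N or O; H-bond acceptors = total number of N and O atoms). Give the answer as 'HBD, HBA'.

Donors: find every N or O and count the H atoms it carries.
  atom 2 (O): bond orders sum to 2 → 0 H
  atom 4 (O): bond orders sum to 2 → 0 H
  atom 7 (O): bond orders sum to 1 → 1 H
Lipinski HBD = 1.
Acceptors: N atoms = 0, O atoms = 3 → HBA = 3.

1, 3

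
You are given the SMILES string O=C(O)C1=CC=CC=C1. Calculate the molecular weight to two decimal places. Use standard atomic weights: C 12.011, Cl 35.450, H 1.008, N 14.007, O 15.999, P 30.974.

First, the molecular formula is C7H6O2 (counting implicit H from valence).
  C: 7 × 12.011 = 84.077
  H: 6 × 1.008 = 6.048
  O: 2 × 15.999 = 31.998
Sum: 7×12.011 + 6×1.008 + 2×15.999 = 122.123 → 122.12 g/mol.

122.12 g/mol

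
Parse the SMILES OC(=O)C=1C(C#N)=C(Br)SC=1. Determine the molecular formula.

Walk through each heavy atom and fill implicit hydrogens from standard valence (C 4, N 3, O 2, S 2, halogen 1):
  atom 1: O, bond orders sum to 1 (valence 2) → 1 H
  atom 2: C, bond orders sum to 4 (valence 4) → 0 H
  atom 3: O, bond orders sum to 2 (valence 2) → 0 H
  atom 4: C, bond orders sum to 4 (valence 4) → 0 H
  atom 5: C, bond orders sum to 4 (valence 4) → 0 H
  atom 6: C, bond orders sum to 4 (valence 4) → 0 H
  atom 7: N, bond orders sum to 3 (valence 3) → 0 H
  atom 8: C, bond orders sum to 4 (valence 4) → 0 H
  atom 9: Br (halogen, monovalent) → 0 H
  atom 10: S, bond orders sum to 2 (valence 2) → 0 H
  atom 11: C, bond orders sum to 3 (valence 4) → 1 H
Totals → C:6, H:2, Br:1, N:1, O:2, S:1.

C6H2BrNO2S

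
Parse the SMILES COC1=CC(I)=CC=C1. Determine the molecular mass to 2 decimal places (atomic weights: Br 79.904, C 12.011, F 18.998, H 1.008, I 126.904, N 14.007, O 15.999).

First, the molecular formula is C7H7IO (counting implicit H from valence).
  C: 7 × 12.011 = 84.077
  H: 7 × 1.008 = 7.056
  I: 1 × 126.904 = 126.904
  O: 1 × 15.999 = 15.999
Sum: 7×12.011 + 7×1.008 + 1×126.904 + 1×15.999 = 234.036 → 234.04 g/mol.

234.04 g/mol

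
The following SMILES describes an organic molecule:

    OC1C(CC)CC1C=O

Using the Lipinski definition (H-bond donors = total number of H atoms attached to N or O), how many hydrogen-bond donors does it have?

Donors: find every N or O and count the H atoms it carries.
  atom 1 (O): bond orders sum to 1 → 1 H
  atom 9 (O): bond orders sum to 2 → 0 H
Lipinski HBD = 1.

1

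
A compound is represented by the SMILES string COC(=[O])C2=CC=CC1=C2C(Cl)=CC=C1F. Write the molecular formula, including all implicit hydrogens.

Walk through each heavy atom and fill implicit hydrogens from standard valence (C 4, N 3, O 2, S 2, halogen 1):
  atom 1: C, bond orders sum to 1 (valence 4) → 3 H
  atom 2: O, bond orders sum to 2 (valence 2) → 0 H
  atom 3: C, bond orders sum to 4 (valence 4) → 0 H
  atom 4: O with explicit H count 0
  atom 5: C, bond orders sum to 4 (valence 4) → 0 H
  atom 6: C, bond orders sum to 3 (valence 4) → 1 H
  atom 7: C, bond orders sum to 3 (valence 4) → 1 H
  atom 8: C, bond orders sum to 3 (valence 4) → 1 H
  atom 9: C, bond orders sum to 4 (valence 4) → 0 H
  atom 10: C, bond orders sum to 4 (valence 4) → 0 H
  atom 11: C, bond orders sum to 4 (valence 4) → 0 H
  atom 12: Cl (halogen, monovalent) → 0 H
  atom 13: C, bond orders sum to 3 (valence 4) → 1 H
  atom 14: C, bond orders sum to 3 (valence 4) → 1 H
  atom 15: C, bond orders sum to 4 (valence 4) → 0 H
  atom 16: F (halogen, monovalent) → 0 H
Totals → C:12, H:8, Cl:1, F:1, O:2.

C12H8ClFO2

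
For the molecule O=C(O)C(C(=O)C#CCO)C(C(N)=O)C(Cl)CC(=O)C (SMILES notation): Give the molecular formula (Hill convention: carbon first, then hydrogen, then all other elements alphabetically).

Walk through each heavy atom and fill implicit hydrogens from standard valence (C 4, N 3, O 2, S 2, halogen 1):
  atom 1: O, bond orders sum to 2 (valence 2) → 0 H
  atom 2: C, bond orders sum to 4 (valence 4) → 0 H
  atom 3: O, bond orders sum to 1 (valence 2) → 1 H
  atom 4: C, bond orders sum to 3 (valence 4) → 1 H
  atom 5: C, bond orders sum to 4 (valence 4) → 0 H
  atom 6: O, bond orders sum to 2 (valence 2) → 0 H
  atom 7: C, bond orders sum to 4 (valence 4) → 0 H
  atom 8: C, bond orders sum to 4 (valence 4) → 0 H
  atom 9: C, bond orders sum to 2 (valence 4) → 2 H
  atom 10: O, bond orders sum to 1 (valence 2) → 1 H
  atom 11: C, bond orders sum to 3 (valence 4) → 1 H
  atom 12: C, bond orders sum to 4 (valence 4) → 0 H
  atom 13: N, bond orders sum to 1 (valence 3) → 2 H
  atom 14: O, bond orders sum to 2 (valence 2) → 0 H
  atom 15: C, bond orders sum to 3 (valence 4) → 1 H
  atom 16: Cl (halogen, monovalent) → 0 H
  atom 17: C, bond orders sum to 2 (valence 4) → 2 H
  atom 18: C, bond orders sum to 4 (valence 4) → 0 H
  atom 19: O, bond orders sum to 2 (valence 2) → 0 H
  atom 20: C, bond orders sum to 1 (valence 4) → 3 H
Totals → C:12, H:14, Cl:1, N:1, O:6.

C12H14ClNO6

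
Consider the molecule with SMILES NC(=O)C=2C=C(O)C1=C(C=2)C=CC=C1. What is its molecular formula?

C11H9NO2

Walk through each heavy atom and fill implicit hydrogens from standard valence (C 4, N 3, O 2, S 2, halogen 1):
  atom 1: N, bond orders sum to 1 (valence 3) → 2 H
  atom 2: C, bond orders sum to 4 (valence 4) → 0 H
  atom 3: O, bond orders sum to 2 (valence 2) → 0 H
  atom 4: C, bond orders sum to 4 (valence 4) → 0 H
  atom 5: C, bond orders sum to 3 (valence 4) → 1 H
  atom 6: C, bond orders sum to 4 (valence 4) → 0 H
  atom 7: O, bond orders sum to 1 (valence 2) → 1 H
  atom 8: C, bond orders sum to 4 (valence 4) → 0 H
  atom 9: C, bond orders sum to 4 (valence 4) → 0 H
  atom 10: C, bond orders sum to 3 (valence 4) → 1 H
  atom 11: C, bond orders sum to 3 (valence 4) → 1 H
  atom 12: C, bond orders sum to 3 (valence 4) → 1 H
  atom 13: C, bond orders sum to 3 (valence 4) → 1 H
  atom 14: C, bond orders sum to 3 (valence 4) → 1 H
Totals → C:11, H:9, N:1, O:2.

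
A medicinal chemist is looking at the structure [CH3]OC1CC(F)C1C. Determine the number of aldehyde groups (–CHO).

0

Scan the SMILES for the aldehyde motif — none present.
Groups that are present: 1 ether.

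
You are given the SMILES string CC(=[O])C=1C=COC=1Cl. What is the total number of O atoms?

2

Scan the SMILES for O atoms (remember two-letter symbols like Cl and Br are single atoms).
Oxygen count: 2.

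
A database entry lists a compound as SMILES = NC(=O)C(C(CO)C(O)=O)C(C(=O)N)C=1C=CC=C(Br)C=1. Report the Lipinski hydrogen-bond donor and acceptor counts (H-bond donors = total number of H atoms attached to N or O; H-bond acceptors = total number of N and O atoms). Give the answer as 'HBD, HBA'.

6, 7

Donors: find every N or O and count the H atoms it carries.
  atom 1 (N): bond orders sum to 1 → 2 H
  atom 3 (O): bond orders sum to 2 → 0 H
  atom 7 (O): bond orders sum to 1 → 1 H
  atom 9 (O): bond orders sum to 1 → 1 H
  atom 10 (O): bond orders sum to 2 → 0 H
  atom 13 (O): bond orders sum to 2 → 0 H
  atom 14 (N): bond orders sum to 1 → 2 H
Lipinski HBD = 6.
Acceptors: N atoms = 2, O atoms = 5 → HBA = 7.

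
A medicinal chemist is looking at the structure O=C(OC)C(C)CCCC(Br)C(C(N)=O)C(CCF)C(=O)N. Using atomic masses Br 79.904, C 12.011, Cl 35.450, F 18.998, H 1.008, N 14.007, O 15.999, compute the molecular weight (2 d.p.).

First, the molecular formula is C14H24BrFN2O4 (counting implicit H from valence).
  Br: 1 × 79.904 = 79.904
  C: 14 × 12.011 = 168.154
  F: 1 × 18.998 = 18.998
  H: 24 × 1.008 = 24.192
  N: 2 × 14.007 = 28.014
  O: 4 × 15.999 = 63.996
Sum: 1×79.904 + 14×12.011 + 1×18.998 + 24×1.008 + 2×14.007 + 4×15.999 = 383.258 → 383.26 g/mol.

383.26 g/mol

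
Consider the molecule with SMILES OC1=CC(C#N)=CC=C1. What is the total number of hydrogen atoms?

Walk through each heavy atom and fill implicit hydrogens from standard valence (C 4, N 3, O 2, S 2, halogen 1):
  atom 1: O, bond orders sum to 1 (valence 2) → 1 H
  atom 2: C, bond orders sum to 4 (valence 4) → 0 H
  atom 3: C, bond orders sum to 3 (valence 4) → 1 H
  atom 4: C, bond orders sum to 4 (valence 4) → 0 H
  atom 5: C, bond orders sum to 4 (valence 4) → 0 H
  atom 6: N, bond orders sum to 3 (valence 3) → 0 H
  atom 7: C, bond orders sum to 3 (valence 4) → 1 H
  atom 8: C, bond orders sum to 3 (valence 4) → 1 H
  atom 9: C, bond orders sum to 3 (valence 4) → 1 H
Total hydrogens: 5.

5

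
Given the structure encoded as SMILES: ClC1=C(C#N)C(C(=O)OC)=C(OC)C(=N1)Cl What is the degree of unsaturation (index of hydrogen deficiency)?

Molecular formula: C9H6Cl2N2O3.
DoU = (2C + 2 + N − H − X) / 2, where X is the halogen count and O/S are ignored.
    = (2·9 + 2 + 2 − 6 − 2) / 2 = 14 / 2 = 7.

7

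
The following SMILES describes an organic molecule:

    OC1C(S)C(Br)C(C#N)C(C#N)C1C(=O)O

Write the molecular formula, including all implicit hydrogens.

C9H9BrN2O3S

Walk through each heavy atom and fill implicit hydrogens from standard valence (C 4, N 3, O 2, S 2, halogen 1):
  atom 1: O, bond orders sum to 1 (valence 2) → 1 H
  atom 2: C, bond orders sum to 3 (valence 4) → 1 H
  atom 3: C, bond orders sum to 3 (valence 4) → 1 H
  atom 4: S, bond orders sum to 1 (valence 2) → 1 H
  atom 5: C, bond orders sum to 3 (valence 4) → 1 H
  atom 6: Br (halogen, monovalent) → 0 H
  atom 7: C, bond orders sum to 3 (valence 4) → 1 H
  atom 8: C, bond orders sum to 4 (valence 4) → 0 H
  atom 9: N, bond orders sum to 3 (valence 3) → 0 H
  atom 10: C, bond orders sum to 3 (valence 4) → 1 H
  atom 11: C, bond orders sum to 4 (valence 4) → 0 H
  atom 12: N, bond orders sum to 3 (valence 3) → 0 H
  atom 13: C, bond orders sum to 3 (valence 4) → 1 H
  atom 14: C, bond orders sum to 4 (valence 4) → 0 H
  atom 15: O, bond orders sum to 2 (valence 2) → 0 H
  atom 16: O, bond orders sum to 1 (valence 2) → 1 H
Totals → C:9, H:9, Br:1, N:2, O:3, S:1.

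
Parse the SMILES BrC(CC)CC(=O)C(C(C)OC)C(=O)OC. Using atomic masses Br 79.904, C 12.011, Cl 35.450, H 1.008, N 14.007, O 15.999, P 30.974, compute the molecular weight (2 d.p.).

First, the molecular formula is C11H19BrO4 (counting implicit H from valence).
  Br: 1 × 79.904 = 79.904
  C: 11 × 12.011 = 132.121
  H: 19 × 1.008 = 19.152
  O: 4 × 15.999 = 63.996
Sum: 1×79.904 + 11×12.011 + 19×1.008 + 4×15.999 = 295.173 → 295.17 g/mol.

295.17 g/mol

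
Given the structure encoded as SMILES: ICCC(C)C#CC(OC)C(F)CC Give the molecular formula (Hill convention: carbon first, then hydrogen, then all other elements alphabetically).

Walk through each heavy atom and fill implicit hydrogens from standard valence (C 4, N 3, O 2, S 2, halogen 1):
  atom 1: I (halogen, monovalent) → 0 H
  atom 2: C, bond orders sum to 2 (valence 4) → 2 H
  atom 3: C, bond orders sum to 2 (valence 4) → 2 H
  atom 4: C, bond orders sum to 3 (valence 4) → 1 H
  atom 5: C, bond orders sum to 1 (valence 4) → 3 H
  atom 6: C, bond orders sum to 4 (valence 4) → 0 H
  atom 7: C, bond orders sum to 4 (valence 4) → 0 H
  atom 8: C, bond orders sum to 3 (valence 4) → 1 H
  atom 9: O, bond orders sum to 2 (valence 2) → 0 H
  atom 10: C, bond orders sum to 1 (valence 4) → 3 H
  atom 11: C, bond orders sum to 3 (valence 4) → 1 H
  atom 12: F (halogen, monovalent) → 0 H
  atom 13: C, bond orders sum to 2 (valence 4) → 2 H
  atom 14: C, bond orders sum to 1 (valence 4) → 3 H
Totals → C:11, H:18, F:1, I:1, O:1.

C11H18FIO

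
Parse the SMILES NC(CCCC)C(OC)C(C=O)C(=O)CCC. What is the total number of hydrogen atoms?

Walk through each heavy atom and fill implicit hydrogens from standard valence (C 4, N 3, O 2, S 2, halogen 1):
  atom 1: N, bond orders sum to 1 (valence 3) → 2 H
  atom 2: C, bond orders sum to 3 (valence 4) → 1 H
  atom 3: C, bond orders sum to 2 (valence 4) → 2 H
  atom 4: C, bond orders sum to 2 (valence 4) → 2 H
  atom 5: C, bond orders sum to 2 (valence 4) → 2 H
  atom 6: C, bond orders sum to 1 (valence 4) → 3 H
  atom 7: C, bond orders sum to 3 (valence 4) → 1 H
  atom 8: O, bond orders sum to 2 (valence 2) → 0 H
  atom 9: C, bond orders sum to 1 (valence 4) → 3 H
  atom 10: C, bond orders sum to 3 (valence 4) → 1 H
  atom 11: C, bond orders sum to 3 (valence 4) → 1 H
  atom 12: O, bond orders sum to 2 (valence 2) → 0 H
  atom 13: C, bond orders sum to 4 (valence 4) → 0 H
  atom 14: O, bond orders sum to 2 (valence 2) → 0 H
  atom 15: C, bond orders sum to 2 (valence 4) → 2 H
  atom 16: C, bond orders sum to 2 (valence 4) → 2 H
  atom 17: C, bond orders sum to 1 (valence 4) → 3 H
Total hydrogens: 25.

25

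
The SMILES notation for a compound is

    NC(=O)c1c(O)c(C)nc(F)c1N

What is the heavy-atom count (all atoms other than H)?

Every atom symbol written in the SMILES (organic subset) is one heavy atom; implicit H are not written.
Heavy atoms by element → C:7, F:1, N:3, O:2.
Total: 13.

13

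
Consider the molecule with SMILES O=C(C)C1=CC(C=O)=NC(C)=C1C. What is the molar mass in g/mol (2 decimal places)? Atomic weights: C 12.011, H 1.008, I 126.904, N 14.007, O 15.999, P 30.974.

177.20 g/mol

First, the molecular formula is C10H11NO2 (counting implicit H from valence).
  C: 10 × 12.011 = 120.110
  H: 11 × 1.008 = 11.088
  N: 1 × 14.007 = 14.007
  O: 2 × 15.999 = 31.998
Sum: 10×12.011 + 11×1.008 + 1×14.007 + 2×15.999 = 177.203 → 177.20 g/mol.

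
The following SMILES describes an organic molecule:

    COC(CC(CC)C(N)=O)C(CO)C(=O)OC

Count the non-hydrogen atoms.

17

Every atom symbol written in the SMILES (organic subset) is one heavy atom; implicit H are not written.
Heavy atoms by element → C:11, N:1, O:5.
Total: 17.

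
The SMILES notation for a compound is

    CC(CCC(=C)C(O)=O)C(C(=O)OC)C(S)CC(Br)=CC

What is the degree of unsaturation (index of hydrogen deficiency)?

Degree of unsaturation = (number of rings) + (number of π bonds).
Ring closures in the SMILES: 0.
π bonds: 4 double bonds (each 1 DoU) → 4 DoU from unsaturation.
Total DoU = 0 + 4 = 4.

4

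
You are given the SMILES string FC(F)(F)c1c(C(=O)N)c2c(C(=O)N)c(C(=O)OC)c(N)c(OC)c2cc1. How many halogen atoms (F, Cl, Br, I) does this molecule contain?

Halogen atoms appear at heavy-atom positions 1, 3, 4 (3×F).
Other groups present: 2 amide, 1 ester, 1 ether, 1 primary amine.
Halogen count: 3.

3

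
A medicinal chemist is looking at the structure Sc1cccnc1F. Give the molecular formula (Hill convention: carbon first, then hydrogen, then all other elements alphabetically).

C5H4FNS

Walk through each heavy atom and fill implicit hydrogens from standard valence (C 4, N 3, O 2, S 2, halogen 1); for lowercase aromatic atoms, an aromatic c carries 1 H when it has two neighbours and 0 H with three, and aromatic n carries 0 H:
  atom 1: S, bond orders sum to 1 (valence 2) → 1 H
  atom 2: aromatic c, 3 neighbours → 0 H
  atom 3: aromatic c, 2 neighbours → 1 H
  atom 4: aromatic c, 2 neighbours → 1 H
  atom 5: aromatic c, 2 neighbours → 1 H
  atom 6: aromatic n, 2 neighbours → 0 H
  atom 7: aromatic c, 3 neighbours → 0 H
  atom 8: F (halogen, monovalent) → 0 H
Totals → C:5, H:4, F:1, N:1, S:1.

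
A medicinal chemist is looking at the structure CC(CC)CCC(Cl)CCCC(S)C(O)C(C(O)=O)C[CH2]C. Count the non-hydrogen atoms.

Every atom symbol written in the SMILES (organic subset) is one heavy atom; implicit H are not written.
Heavy atoms by element → C:17, Cl:1, O:3, S:1.
Total: 22.

22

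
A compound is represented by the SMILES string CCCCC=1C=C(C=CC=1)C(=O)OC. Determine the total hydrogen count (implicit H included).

Walk through each heavy atom and fill implicit hydrogens from standard valence (C 4, N 3, O 2, S 2, halogen 1):
  atom 1: C, bond orders sum to 1 (valence 4) → 3 H
  atom 2: C, bond orders sum to 2 (valence 4) → 2 H
  atom 3: C, bond orders sum to 2 (valence 4) → 2 H
  atom 4: C, bond orders sum to 2 (valence 4) → 2 H
  atom 5: C, bond orders sum to 4 (valence 4) → 0 H
  atom 6: C, bond orders sum to 3 (valence 4) → 1 H
  atom 7: C, bond orders sum to 4 (valence 4) → 0 H
  atom 8: C, bond orders sum to 3 (valence 4) → 1 H
  atom 9: C, bond orders sum to 3 (valence 4) → 1 H
  atom 10: C, bond orders sum to 3 (valence 4) → 1 H
  atom 11: C, bond orders sum to 4 (valence 4) → 0 H
  atom 12: O, bond orders sum to 2 (valence 2) → 0 H
  atom 13: O, bond orders sum to 2 (valence 2) → 0 H
  atom 14: C, bond orders sum to 1 (valence 4) → 3 H
Total hydrogens: 16.

16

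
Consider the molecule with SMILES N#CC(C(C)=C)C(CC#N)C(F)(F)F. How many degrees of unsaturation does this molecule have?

5

Degree of unsaturation = (number of rings) + (number of π bonds).
Ring closures in the SMILES: 0.
π bonds: 1 double bond (each 1 DoU), 2 triple bonds (each 2 DoU) → 5 DoU from unsaturation.
Total DoU = 0 + 5 = 5.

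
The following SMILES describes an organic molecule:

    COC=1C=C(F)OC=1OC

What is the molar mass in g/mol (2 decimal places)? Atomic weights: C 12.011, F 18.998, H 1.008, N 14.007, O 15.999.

First, the molecular formula is C6H7FO3 (counting implicit H from valence).
  C: 6 × 12.011 = 72.066
  F: 1 × 18.998 = 18.998
  H: 7 × 1.008 = 7.056
  O: 3 × 15.999 = 47.997
Sum: 6×12.011 + 1×18.998 + 7×1.008 + 3×15.999 = 146.117 → 146.12 g/mol.

146.12 g/mol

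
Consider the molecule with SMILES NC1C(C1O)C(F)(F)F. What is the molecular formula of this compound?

Walk through each heavy atom and fill implicit hydrogens from standard valence (C 4, N 3, O 2, S 2, halogen 1):
  atom 1: N, bond orders sum to 1 (valence 3) → 2 H
  atom 2: C, bond orders sum to 3 (valence 4) → 1 H
  atom 3: C, bond orders sum to 3 (valence 4) → 1 H
  atom 4: C, bond orders sum to 3 (valence 4) → 1 H
  atom 5: O, bond orders sum to 1 (valence 2) → 1 H
  atom 6: C, bond orders sum to 4 (valence 4) → 0 H
  atom 7: F (halogen, monovalent) → 0 H
  atom 8: F (halogen, monovalent) → 0 H
  atom 9: F (halogen, monovalent) → 0 H
Totals → C:4, H:6, F:3, N:1, O:1.
In Hill order: C4H6F3NO.

C4H6F3NO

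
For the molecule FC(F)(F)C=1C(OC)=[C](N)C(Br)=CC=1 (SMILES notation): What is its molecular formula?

Walk through each heavy atom and fill implicit hydrogens from standard valence (C 4, N 3, O 2, S 2, halogen 1):
  atom 1: F (halogen, monovalent) → 0 H
  atom 2: C, bond orders sum to 4 (valence 4) → 0 H
  atom 3: F (halogen, monovalent) → 0 H
  atom 4: F (halogen, monovalent) → 0 H
  atom 5: C, bond orders sum to 4 (valence 4) → 0 H
  atom 6: C, bond orders sum to 4 (valence 4) → 0 H
  atom 7: O, bond orders sum to 2 (valence 2) → 0 H
  atom 8: C, bond orders sum to 1 (valence 4) → 3 H
  atom 9: C with explicit H count 0
  atom 10: N, bond orders sum to 1 (valence 3) → 2 H
  atom 11: C, bond orders sum to 4 (valence 4) → 0 H
  atom 12: Br (halogen, monovalent) → 0 H
  atom 13: C, bond orders sum to 3 (valence 4) → 1 H
  atom 14: C, bond orders sum to 3 (valence 4) → 1 H
Totals → C:8, H:7, Br:1, F:3, N:1, O:1.

C8H7BrF3NO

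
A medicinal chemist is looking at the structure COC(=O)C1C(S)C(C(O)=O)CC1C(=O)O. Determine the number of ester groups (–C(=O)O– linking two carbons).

1

The ester motif appears at heavy-atom position 3 in the SMILES.
Other groups present: 2 carboxylic acid, 1 thiol.
Ester count: 1.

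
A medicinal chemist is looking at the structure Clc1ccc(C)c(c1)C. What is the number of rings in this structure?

In SMILES, each pair of matching ring-closure digits denotes one ring-closing bond; the number of such bonds equals the number of independent rings.
Ring-closure bonds here: 1.

1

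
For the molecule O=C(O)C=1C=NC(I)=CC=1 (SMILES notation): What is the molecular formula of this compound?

Walk through each heavy atom and fill implicit hydrogens from standard valence (C 4, N 3, O 2, S 2, halogen 1):
  atom 1: O, bond orders sum to 2 (valence 2) → 0 H
  atom 2: C, bond orders sum to 4 (valence 4) → 0 H
  atom 3: O, bond orders sum to 1 (valence 2) → 1 H
  atom 4: C, bond orders sum to 4 (valence 4) → 0 H
  atom 5: C, bond orders sum to 3 (valence 4) → 1 H
  atom 6: N, bond orders sum to 3 (valence 3) → 0 H
  atom 7: C, bond orders sum to 4 (valence 4) → 0 H
  atom 8: I (halogen, monovalent) → 0 H
  atom 9: C, bond orders sum to 3 (valence 4) → 1 H
  atom 10: C, bond orders sum to 3 (valence 4) → 1 H
Totals → C:6, H:4, I:1, N:1, O:2.
In Hill order: C6H4INO2.

C6H4INO2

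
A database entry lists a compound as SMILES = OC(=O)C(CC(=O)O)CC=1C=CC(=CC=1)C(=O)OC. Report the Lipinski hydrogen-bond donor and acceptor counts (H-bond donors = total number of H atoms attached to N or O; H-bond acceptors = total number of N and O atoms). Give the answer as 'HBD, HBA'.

Donors: find every N or O and count the H atoms it carries.
  atom 1 (O): bond orders sum to 1 → 1 H
  atom 3 (O): bond orders sum to 2 → 0 H
  atom 7 (O): bond orders sum to 2 → 0 H
  atom 8 (O): bond orders sum to 1 → 1 H
  atom 17 (O): bond orders sum to 2 → 0 H
  atom 18 (O): bond orders sum to 2 → 0 H
Lipinski HBD = 2.
Acceptors: N atoms = 0, O atoms = 6 → HBA = 6.

2, 6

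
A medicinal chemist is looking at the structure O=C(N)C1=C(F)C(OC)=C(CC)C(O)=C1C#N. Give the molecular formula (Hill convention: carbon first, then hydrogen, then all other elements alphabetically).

Walk through each heavy atom and fill implicit hydrogens from standard valence (C 4, N 3, O 2, S 2, halogen 1):
  atom 1: O, bond orders sum to 2 (valence 2) → 0 H
  atom 2: C, bond orders sum to 4 (valence 4) → 0 H
  atom 3: N, bond orders sum to 1 (valence 3) → 2 H
  atom 4: C, bond orders sum to 4 (valence 4) → 0 H
  atom 5: C, bond orders sum to 4 (valence 4) → 0 H
  atom 6: F (halogen, monovalent) → 0 H
  atom 7: C, bond orders sum to 4 (valence 4) → 0 H
  atom 8: O, bond orders sum to 2 (valence 2) → 0 H
  atom 9: C, bond orders sum to 1 (valence 4) → 3 H
  atom 10: C, bond orders sum to 4 (valence 4) → 0 H
  atom 11: C, bond orders sum to 2 (valence 4) → 2 H
  atom 12: C, bond orders sum to 1 (valence 4) → 3 H
  atom 13: C, bond orders sum to 4 (valence 4) → 0 H
  atom 14: O, bond orders sum to 1 (valence 2) → 1 H
  atom 15: C, bond orders sum to 4 (valence 4) → 0 H
  atom 16: C, bond orders sum to 4 (valence 4) → 0 H
  atom 17: N, bond orders sum to 3 (valence 3) → 0 H
Totals → C:11, H:11, F:1, N:2, O:3.

C11H11FN2O3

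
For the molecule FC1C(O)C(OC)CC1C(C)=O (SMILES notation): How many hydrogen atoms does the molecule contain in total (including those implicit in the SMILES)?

13

Walk through each heavy atom and fill implicit hydrogens from standard valence (C 4, N 3, O 2, S 2, halogen 1):
  atom 1: F (halogen, monovalent) → 0 H
  atom 2: C, bond orders sum to 3 (valence 4) → 1 H
  atom 3: C, bond orders sum to 3 (valence 4) → 1 H
  atom 4: O, bond orders sum to 1 (valence 2) → 1 H
  atom 5: C, bond orders sum to 3 (valence 4) → 1 H
  atom 6: O, bond orders sum to 2 (valence 2) → 0 H
  atom 7: C, bond orders sum to 1 (valence 4) → 3 H
  atom 8: C, bond orders sum to 2 (valence 4) → 2 H
  atom 9: C, bond orders sum to 3 (valence 4) → 1 H
  atom 10: C, bond orders sum to 4 (valence 4) → 0 H
  atom 11: C, bond orders sum to 1 (valence 4) → 3 H
  atom 12: O, bond orders sum to 2 (valence 2) → 0 H
Total hydrogens: 13.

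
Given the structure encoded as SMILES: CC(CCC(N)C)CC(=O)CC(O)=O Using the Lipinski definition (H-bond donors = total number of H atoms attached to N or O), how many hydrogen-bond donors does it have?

3

Donors: find every N or O and count the H atoms it carries.
  atom 6 (N): bond orders sum to 1 → 2 H
  atom 10 (O): bond orders sum to 2 → 0 H
  atom 13 (O): bond orders sum to 1 → 1 H
  atom 14 (O): bond orders sum to 2 → 0 H
Lipinski HBD = 3.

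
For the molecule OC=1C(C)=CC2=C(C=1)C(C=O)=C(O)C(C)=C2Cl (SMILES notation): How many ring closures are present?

In SMILES, each pair of matching ring-closure digits denotes one ring-closing bond; the number of such bonds equals the number of independent rings.
Ring-closure bonds here: 2.

2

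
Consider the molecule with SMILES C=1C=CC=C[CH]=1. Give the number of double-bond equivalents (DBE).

Molecular formula: C6H6.
DoU = (2C + 2 + N − H − X) / 2, where X is the halogen count and O/S are ignored.
    = (2·6 + 2 + 0 − 6 − 0) / 2 = 8 / 2 = 4.

4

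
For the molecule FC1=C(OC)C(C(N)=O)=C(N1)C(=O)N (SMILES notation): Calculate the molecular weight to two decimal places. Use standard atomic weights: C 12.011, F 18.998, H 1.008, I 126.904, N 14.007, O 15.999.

First, the molecular formula is C7H8FN3O3 (counting implicit H from valence).
  C: 7 × 12.011 = 84.077
  F: 1 × 18.998 = 18.998
  H: 8 × 1.008 = 8.064
  N: 3 × 14.007 = 42.021
  O: 3 × 15.999 = 47.997
Sum: 7×12.011 + 1×18.998 + 8×1.008 + 3×14.007 + 3×15.999 = 201.157 → 201.16 g/mol.

201.16 g/mol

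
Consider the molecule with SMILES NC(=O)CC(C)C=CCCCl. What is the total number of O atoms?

1

Scan the SMILES for O atoms (remember two-letter symbols like Cl and Br are single atoms).
Oxygen count: 1.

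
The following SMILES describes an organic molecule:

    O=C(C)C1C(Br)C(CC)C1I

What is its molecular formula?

Walk through each heavy atom and fill implicit hydrogens from standard valence (C 4, N 3, O 2, S 2, halogen 1):
  atom 1: O, bond orders sum to 2 (valence 2) → 0 H
  atom 2: C, bond orders sum to 4 (valence 4) → 0 H
  atom 3: C, bond orders sum to 1 (valence 4) → 3 H
  atom 4: C, bond orders sum to 3 (valence 4) → 1 H
  atom 5: C, bond orders sum to 3 (valence 4) → 1 H
  atom 6: Br (halogen, monovalent) → 0 H
  atom 7: C, bond orders sum to 3 (valence 4) → 1 H
  atom 8: C, bond orders sum to 2 (valence 4) → 2 H
  atom 9: C, bond orders sum to 1 (valence 4) → 3 H
  atom 10: C, bond orders sum to 3 (valence 4) → 1 H
  atom 11: I (halogen, monovalent) → 0 H
Totals → C:8, H:12, Br:1, I:1, O:1.

C8H12BrIO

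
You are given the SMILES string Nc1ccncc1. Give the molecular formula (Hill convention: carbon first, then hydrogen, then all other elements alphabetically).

C5H6N2

Walk through each heavy atom and fill implicit hydrogens from standard valence (C 4, N 3, O 2, S 2, halogen 1); for lowercase aromatic atoms, an aromatic c carries 1 H when it has two neighbours and 0 H with three, and aromatic n carries 0 H:
  atom 1: N, bond orders sum to 1 (valence 3) → 2 H
  atom 2: aromatic c, 3 neighbours → 0 H
  atom 3: aromatic c, 2 neighbours → 1 H
  atom 4: aromatic c, 2 neighbours → 1 H
  atom 5: aromatic n, 2 neighbours → 0 H
  atom 6: aromatic c, 2 neighbours → 1 H
  atom 7: aromatic c, 2 neighbours → 1 H
Totals → C:5, H:6, N:2.
In Hill order: C5H6N2.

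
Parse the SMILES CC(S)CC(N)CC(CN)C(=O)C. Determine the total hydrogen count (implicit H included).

Walk through each heavy atom and fill implicit hydrogens from standard valence (C 4, N 3, O 2, S 2, halogen 1):
  atom 1: C, bond orders sum to 1 (valence 4) → 3 H
  atom 2: C, bond orders sum to 3 (valence 4) → 1 H
  atom 3: S, bond orders sum to 1 (valence 2) → 1 H
  atom 4: C, bond orders sum to 2 (valence 4) → 2 H
  atom 5: C, bond orders sum to 3 (valence 4) → 1 H
  atom 6: N, bond orders sum to 1 (valence 3) → 2 H
  atom 7: C, bond orders sum to 2 (valence 4) → 2 H
  atom 8: C, bond orders sum to 3 (valence 4) → 1 H
  atom 9: C, bond orders sum to 2 (valence 4) → 2 H
  atom 10: N, bond orders sum to 1 (valence 3) → 2 H
  atom 11: C, bond orders sum to 4 (valence 4) → 0 H
  atom 12: O, bond orders sum to 2 (valence 2) → 0 H
  atom 13: C, bond orders sum to 1 (valence 4) → 3 H
Total hydrogens: 20.

20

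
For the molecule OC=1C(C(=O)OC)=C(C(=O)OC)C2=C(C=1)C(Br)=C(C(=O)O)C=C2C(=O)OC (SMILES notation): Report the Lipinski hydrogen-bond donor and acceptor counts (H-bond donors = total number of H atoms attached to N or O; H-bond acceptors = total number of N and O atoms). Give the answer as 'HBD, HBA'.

Donors: find every N or O and count the H atoms it carries.
  atom 1 (O): bond orders sum to 1 → 1 H
  atom 5 (O): bond orders sum to 2 → 0 H
  atom 6 (O): bond orders sum to 2 → 0 H
  atom 10 (O): bond orders sum to 2 → 0 H
  atom 11 (O): bond orders sum to 2 → 0 H
  atom 20 (O): bond orders sum to 2 → 0 H
  atom 21 (O): bond orders sum to 1 → 1 H
  atom 25 (O): bond orders sum to 2 → 0 H
  atom 26 (O): bond orders sum to 2 → 0 H
Lipinski HBD = 2.
Acceptors: N atoms = 0, O atoms = 9 → HBA = 9.

2, 9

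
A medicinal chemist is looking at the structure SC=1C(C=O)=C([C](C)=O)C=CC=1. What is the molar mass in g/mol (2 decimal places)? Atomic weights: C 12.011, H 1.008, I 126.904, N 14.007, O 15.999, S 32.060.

180.22 g/mol

First, the molecular formula is C9H8O2S (counting implicit H from valence).
  C: 9 × 12.011 = 108.099
  H: 8 × 1.008 = 8.064
  O: 2 × 15.999 = 31.998
  S: 1 × 32.060 = 32.060
Sum: 9×12.011 + 8×1.008 + 2×15.999 + 1×32.060 = 180.221 → 180.22 g/mol.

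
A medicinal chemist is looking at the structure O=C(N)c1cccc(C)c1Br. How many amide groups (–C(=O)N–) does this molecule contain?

1

The amide motif appears at heavy-atom position 2 in the SMILES.
Amide count: 1.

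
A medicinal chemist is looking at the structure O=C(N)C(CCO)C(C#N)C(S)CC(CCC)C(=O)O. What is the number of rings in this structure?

0

In SMILES, each pair of matching ring-closure digits denotes one ring-closing bond; the number of such bonds equals the number of independent rings.
Ring-closure bonds here: 0.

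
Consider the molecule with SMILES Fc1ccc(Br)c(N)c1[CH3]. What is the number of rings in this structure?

In SMILES, each pair of matching ring-closure digits denotes one ring-closing bond; the number of such bonds equals the number of independent rings.
Ring-closure bonds here: 1.

1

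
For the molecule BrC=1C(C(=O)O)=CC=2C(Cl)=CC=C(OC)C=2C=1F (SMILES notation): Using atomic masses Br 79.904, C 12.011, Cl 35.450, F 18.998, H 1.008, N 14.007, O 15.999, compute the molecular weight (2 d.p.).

333.54 g/mol

First, the molecular formula is C12H7BrClFO3 (counting implicit H from valence).
  Br: 1 × 79.904 = 79.904
  C: 12 × 12.011 = 144.132
  Cl: 1 × 35.450 = 35.450
  F: 1 × 18.998 = 18.998
  H: 7 × 1.008 = 7.056
  O: 3 × 15.999 = 47.997
Sum: 1×79.904 + 12×12.011 + 1×35.450 + 1×18.998 + 7×1.008 + 3×15.999 = 333.537 → 333.54 g/mol.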